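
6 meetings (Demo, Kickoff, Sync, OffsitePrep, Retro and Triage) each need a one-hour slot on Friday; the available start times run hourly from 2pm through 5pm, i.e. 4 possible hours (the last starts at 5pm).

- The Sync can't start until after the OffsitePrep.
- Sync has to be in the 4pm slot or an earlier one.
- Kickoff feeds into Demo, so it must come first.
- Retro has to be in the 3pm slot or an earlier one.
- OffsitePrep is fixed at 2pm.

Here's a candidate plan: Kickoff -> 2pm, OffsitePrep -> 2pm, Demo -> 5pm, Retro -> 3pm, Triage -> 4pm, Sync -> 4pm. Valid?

Retro has to be in the 3pm slot or an earlier one — holds.
Kickoff feeds into Demo, so it must come first — holds.
Sync has to be in the 4pm slot or an earlier one — holds.
The Sync can't start until after the OffsitePrep — holds.
OffsitePrep is fixed at 2pm — holds.

Valid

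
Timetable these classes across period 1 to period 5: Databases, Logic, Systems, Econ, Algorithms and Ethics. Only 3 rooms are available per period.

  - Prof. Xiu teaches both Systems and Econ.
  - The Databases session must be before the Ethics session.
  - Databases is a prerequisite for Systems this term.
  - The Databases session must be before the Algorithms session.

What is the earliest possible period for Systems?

Precedence pushes Systems to at least period 2.
Systems at period 2 is achievable: Databases in period 1, Logic in period 1, Econ in period 1, Ethics in period 2, Systems in period 2, Algorithms in period 2.

period 2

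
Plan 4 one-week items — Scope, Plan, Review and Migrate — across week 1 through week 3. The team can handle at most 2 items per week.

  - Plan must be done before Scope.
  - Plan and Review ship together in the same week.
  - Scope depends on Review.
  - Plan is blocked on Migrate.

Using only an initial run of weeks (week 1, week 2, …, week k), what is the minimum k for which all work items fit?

The precedence chain requires at least 3 distinct weeks.
With at most 2 per week and 4 work items, at least 2 weeks are needed.
3 works (last occupied week: week 3): for example Review=week 2; Scope=week 3; Migrate=week 1; Plan=week 2.

3 weeks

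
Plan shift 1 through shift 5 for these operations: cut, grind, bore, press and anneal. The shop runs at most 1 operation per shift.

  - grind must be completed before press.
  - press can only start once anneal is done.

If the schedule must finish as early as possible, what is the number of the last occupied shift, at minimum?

The precedence chain requires at least 2 distinct shifts.
With at most 1 per shift and 5 operations, at least 5 shifts are needed.
5 works (last occupied shift: shift 5): for example bore -> shift 5; anneal -> shift 2; cut -> shift 4; press -> shift 3; grind -> shift 1.

5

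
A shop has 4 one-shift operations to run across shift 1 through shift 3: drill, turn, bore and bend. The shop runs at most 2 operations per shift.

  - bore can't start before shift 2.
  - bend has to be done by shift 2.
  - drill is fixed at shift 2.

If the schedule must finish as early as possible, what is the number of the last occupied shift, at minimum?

With at most 2 per shift and 4 operations, at least 2 shifts are needed.
drill can't be placed before shift 2, so the schedule must run through at least shift 2.
2 works (last occupied shift: shift 2): for example turn -> shift 1; drill -> shift 2; bore -> shift 2; bend -> shift 1.

shift 2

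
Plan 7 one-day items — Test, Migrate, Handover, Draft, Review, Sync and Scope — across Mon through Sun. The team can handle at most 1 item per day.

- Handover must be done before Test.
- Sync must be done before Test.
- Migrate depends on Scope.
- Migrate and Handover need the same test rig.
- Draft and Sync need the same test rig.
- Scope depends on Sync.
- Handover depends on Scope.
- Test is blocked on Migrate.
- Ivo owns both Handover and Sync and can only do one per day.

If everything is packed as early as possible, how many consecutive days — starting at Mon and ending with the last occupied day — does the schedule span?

7

The precedence chain requires at least 4 distinct days.
With at most 1 per day and 7 work items, at least 7 days are needed.
7 works (last occupied day: Sun): for example Test in Fri, Review in Sun, Draft in Sat, Handover in Thu, Scope in Tue, Sync in Mon, Migrate in Wed.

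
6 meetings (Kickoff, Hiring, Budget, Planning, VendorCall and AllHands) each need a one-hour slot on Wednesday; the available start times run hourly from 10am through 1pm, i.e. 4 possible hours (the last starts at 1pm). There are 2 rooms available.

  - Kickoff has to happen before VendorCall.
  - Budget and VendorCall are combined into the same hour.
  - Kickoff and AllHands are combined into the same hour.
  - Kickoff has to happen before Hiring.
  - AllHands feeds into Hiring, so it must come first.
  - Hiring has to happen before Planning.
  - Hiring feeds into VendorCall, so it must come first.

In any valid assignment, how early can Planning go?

Precedence pushes Planning to at least 12pm.
Planning at 12pm is achievable: Hiring in 11am; Planning in 12pm; VendorCall in 1pm; AllHands in 10am; Kickoff in 10am; Budget in 1pm.

12pm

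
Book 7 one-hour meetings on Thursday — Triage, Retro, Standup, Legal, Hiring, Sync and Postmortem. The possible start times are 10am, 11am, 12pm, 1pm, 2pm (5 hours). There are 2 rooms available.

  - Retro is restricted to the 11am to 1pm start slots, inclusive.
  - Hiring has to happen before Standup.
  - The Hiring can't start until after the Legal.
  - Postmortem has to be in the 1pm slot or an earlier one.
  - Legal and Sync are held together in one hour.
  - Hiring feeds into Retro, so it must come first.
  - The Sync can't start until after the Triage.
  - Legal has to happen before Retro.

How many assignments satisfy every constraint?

5

Splitting on Standup: it can be 1pm (2), 2pm (3). Listing each branch's schedules as (Triage, Retro, Legal, Hiring, Sync, Postmortem):
Standup=1pm: (10am,1pm,11am,12pm,11am,10am) (10am,1pm,11am,12pm,11am,12pm) — 2.
Standup=2pm: (10am,1pm,11am,12pm,11am,10am) (10am,1pm,11am,12pm,11am,12pm) (10am,1pm,11am,12pm,11am,1pm) — 3.
Summing: 2 + 3 = 5.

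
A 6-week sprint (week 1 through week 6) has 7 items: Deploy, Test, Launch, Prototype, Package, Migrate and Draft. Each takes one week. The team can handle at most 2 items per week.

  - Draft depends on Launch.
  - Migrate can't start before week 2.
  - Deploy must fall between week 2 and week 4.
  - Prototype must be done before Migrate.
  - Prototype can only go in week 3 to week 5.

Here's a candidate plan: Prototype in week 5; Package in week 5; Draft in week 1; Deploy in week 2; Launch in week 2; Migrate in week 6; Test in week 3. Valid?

Invalid. Draft depends on Launch.

Draft depends on Launch — violated.
Migrate can't start before week 2 — holds.
Deploy must fall between week 2 and week 4 — holds.
Prototype must be done before Migrate — holds.
Prototype can only go in week 3 to week 5 — holds.
The team can handle at most 2 items per week — holds.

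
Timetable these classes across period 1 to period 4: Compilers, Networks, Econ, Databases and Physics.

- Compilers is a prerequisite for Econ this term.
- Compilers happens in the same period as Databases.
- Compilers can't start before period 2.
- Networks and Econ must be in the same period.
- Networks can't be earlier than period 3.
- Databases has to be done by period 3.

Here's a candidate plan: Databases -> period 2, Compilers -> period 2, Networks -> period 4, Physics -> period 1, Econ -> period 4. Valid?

Compilers is a prerequisite for Econ this term — holds.
Compilers happens in the same period as Databases — holds.
Databases has to be done by period 3 — holds.
Networks can't be earlier than period 3 — holds.
Compilers can't start before period 2 — holds.
Networks and Econ must be in the same period — holds.

Yes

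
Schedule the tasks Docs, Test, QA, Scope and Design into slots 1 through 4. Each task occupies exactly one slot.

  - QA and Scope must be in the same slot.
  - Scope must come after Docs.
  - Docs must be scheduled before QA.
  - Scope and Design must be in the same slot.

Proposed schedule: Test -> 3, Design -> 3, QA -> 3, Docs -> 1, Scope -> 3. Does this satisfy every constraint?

Yes

Docs must be scheduled before QA — holds.
Scope must come after Docs — holds.
Scope and Design must be in the same slot — holds.
QA and Scope must be in the same slot — holds.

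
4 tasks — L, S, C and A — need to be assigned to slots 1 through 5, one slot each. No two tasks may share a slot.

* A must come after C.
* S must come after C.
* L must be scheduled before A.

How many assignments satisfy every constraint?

25

Splitting on L: it can be 1 (8), 2 (8), 3 (6), 4 (3). Listing each branch's schedules as (S, C, A):
L=1: (3,2,4) (3,2,5) (4,2,3) (4,2,5) (4,3,5) (5,2,3) (5,2,4) (5,3,4) — 8.
L=2: (3,1,4) (3,1,5) (4,1,3) (4,1,5) (4,3,5) (5,1,3) (5,1,4) (5,3,4) — 8.
L=3: (2,1,4) (2,1,5) (4,1,5) (4,2,5) (5,1,4) (5,2,4) — 6.
L=4: (2,1,5) (3,1,5) (3,2,5) — 3.
Summing: 8 + 8 + 6 + 3 = 25.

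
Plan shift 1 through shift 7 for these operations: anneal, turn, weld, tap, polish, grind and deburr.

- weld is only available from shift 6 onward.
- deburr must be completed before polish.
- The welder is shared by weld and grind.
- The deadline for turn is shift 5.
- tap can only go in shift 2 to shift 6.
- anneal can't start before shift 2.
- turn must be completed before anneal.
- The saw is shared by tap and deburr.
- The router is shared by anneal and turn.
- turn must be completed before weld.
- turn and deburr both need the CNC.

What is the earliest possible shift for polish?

shift 2

Precedence pushes polish to at least shift 2.
polish at shift 2 is achievable: tap -> shift 2, turn -> shift 2, weld -> shift 6, deburr -> shift 1, grind -> shift 1, anneal -> shift 3, polish -> shift 2.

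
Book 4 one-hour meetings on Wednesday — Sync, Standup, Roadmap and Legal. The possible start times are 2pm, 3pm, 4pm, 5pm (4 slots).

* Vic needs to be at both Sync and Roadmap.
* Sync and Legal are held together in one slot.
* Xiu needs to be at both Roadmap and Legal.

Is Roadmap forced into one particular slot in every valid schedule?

Roadmap can be 2pm (e.g. Standup=2pm; Legal=3pm; Roadmap=2pm; Sync=3pm) or 3pm (e.g. Standup=2pm, Sync=2pm, Roadmap=3pm, Legal=2pm).

No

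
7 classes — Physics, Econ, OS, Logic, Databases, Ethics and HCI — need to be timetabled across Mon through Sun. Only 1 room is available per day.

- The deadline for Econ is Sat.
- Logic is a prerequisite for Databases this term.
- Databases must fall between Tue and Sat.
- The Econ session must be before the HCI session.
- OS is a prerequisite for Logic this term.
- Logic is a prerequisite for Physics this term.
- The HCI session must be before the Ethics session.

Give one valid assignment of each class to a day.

Logic in Tue, HCI in Fri, Databases in Wed, Econ in Thu, Ethics in Sun, Physics in Sat, OS in Mon

Checking: HCI(Fri) before Ethics(Sun); Logic(Tue) before Physics(Sat); OS(Mon) before Logic(Tue); Econ(Thu) before HCI(Fri); Logic(Tue) before Databases(Wed); Econ=Thu in [Mon,Sat]; Databases=Wed in [Tue,Sat]; max 1 per day (cap 1).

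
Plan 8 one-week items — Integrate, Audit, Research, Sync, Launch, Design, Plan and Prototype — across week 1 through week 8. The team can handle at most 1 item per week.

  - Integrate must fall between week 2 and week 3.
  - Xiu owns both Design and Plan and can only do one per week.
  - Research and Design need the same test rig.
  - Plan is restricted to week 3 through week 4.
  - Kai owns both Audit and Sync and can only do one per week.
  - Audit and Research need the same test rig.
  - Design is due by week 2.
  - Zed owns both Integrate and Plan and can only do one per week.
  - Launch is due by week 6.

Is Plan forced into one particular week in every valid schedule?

Plan can be week 3 (e.g. Integrate=week 2, Research=week 6, Audit=week 5, Prototype=week 8, Sync=week 7, Plan=week 3, Design=week 1, Launch=week 4) or week 4 (e.g. Audit=week 5; Launch=week 3; Design=week 1; Plan=week 4; Integrate=week 2; Research=week 6; Sync=week 7; Prototype=week 8).

No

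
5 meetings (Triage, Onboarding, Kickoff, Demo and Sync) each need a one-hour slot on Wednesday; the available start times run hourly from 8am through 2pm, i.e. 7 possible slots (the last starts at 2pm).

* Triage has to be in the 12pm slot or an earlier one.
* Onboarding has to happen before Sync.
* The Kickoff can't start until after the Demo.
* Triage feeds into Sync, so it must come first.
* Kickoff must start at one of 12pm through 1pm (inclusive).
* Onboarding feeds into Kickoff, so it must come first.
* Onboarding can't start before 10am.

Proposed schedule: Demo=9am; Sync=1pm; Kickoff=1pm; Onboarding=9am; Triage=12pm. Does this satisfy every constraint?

No. Onboarding can't start before 10am is not satisfied.

Kickoff must start at one of 12pm through 1pm (inclusive) — holds.
Onboarding can't start before 10am — violated.
Onboarding feeds into Kickoff, so it must come first — holds.
Triage has to be in the 12pm slot or an earlier one — holds.
Triage feeds into Sync, so it must come first — holds.
Onboarding has to happen before Sync — holds.
The Kickoff can't start until after the Demo — holds.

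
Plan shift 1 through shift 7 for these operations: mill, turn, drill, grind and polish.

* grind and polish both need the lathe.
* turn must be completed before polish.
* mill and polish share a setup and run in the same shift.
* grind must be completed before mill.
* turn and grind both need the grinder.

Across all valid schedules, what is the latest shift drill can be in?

shift 7

drill at shift 7 is achievable: polish in shift 3; mill in shift 3; turn in shift 1; grind in shift 2; drill in shift 7.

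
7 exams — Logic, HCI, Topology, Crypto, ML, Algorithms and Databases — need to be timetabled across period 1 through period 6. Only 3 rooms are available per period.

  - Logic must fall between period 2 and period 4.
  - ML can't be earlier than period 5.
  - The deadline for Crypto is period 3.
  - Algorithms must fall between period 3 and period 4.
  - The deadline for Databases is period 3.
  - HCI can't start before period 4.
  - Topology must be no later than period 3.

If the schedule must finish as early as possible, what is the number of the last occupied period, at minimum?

5

With at most 3 per period and 7 exams, at least 3 periods are needed.
ML can't be placed before period 5, so the schedule must run through at least period 5.
5 works (last occupied period: period 5): for example Databases -> period 1, HCI -> period 4, Crypto -> period 1, Logic -> period 2, Topology -> period 1, ML -> period 5, Algorithms -> period 3.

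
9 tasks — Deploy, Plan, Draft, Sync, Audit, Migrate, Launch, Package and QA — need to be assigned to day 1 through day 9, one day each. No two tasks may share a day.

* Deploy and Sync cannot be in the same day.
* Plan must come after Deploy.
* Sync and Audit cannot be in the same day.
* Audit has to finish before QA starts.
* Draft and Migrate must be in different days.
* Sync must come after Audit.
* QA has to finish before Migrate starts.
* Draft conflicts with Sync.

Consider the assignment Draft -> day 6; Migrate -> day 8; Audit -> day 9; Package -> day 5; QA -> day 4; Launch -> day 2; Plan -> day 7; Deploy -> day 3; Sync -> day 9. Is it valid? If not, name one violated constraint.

Invalid. Sync and Audit cannot be in the same day.

Plan must come after Deploy — holds.
Sync and Audit cannot be in the same day — violated.
Draft conflicts with Sync — holds.
Deploy and Sync cannot be in the same day — holds.
Audit has to finish before QA starts — violated.
Sync must come after Audit — violated.
No two tasks may share a day — violated.
QA has to finish before Migrate starts — holds.
Draft and Migrate must be in different days — holds.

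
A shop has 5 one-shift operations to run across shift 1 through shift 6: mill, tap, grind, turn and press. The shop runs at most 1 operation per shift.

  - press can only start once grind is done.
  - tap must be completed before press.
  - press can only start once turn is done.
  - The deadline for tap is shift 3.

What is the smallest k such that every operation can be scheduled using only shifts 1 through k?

The precedence chain requires at least 2 distinct shifts.
With at most 1 per shift and 5 operations, at least 5 shifts are needed.
5 works (last occupied shift: shift 5): for example mill -> shift 5, tap -> shift 1, turn -> shift 3, grind -> shift 2, press -> shift 4.

5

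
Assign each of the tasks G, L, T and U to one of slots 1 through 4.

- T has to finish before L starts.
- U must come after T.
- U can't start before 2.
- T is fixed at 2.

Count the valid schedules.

Splitting on G: it can be 1 (4), 2 (4), 3 (4), 4 (4). Listing each branch's schedules as (L, T, U):
G=1: (3,2,3) (3,2,4) (4,2,3) (4,2,4) — 4.
G=2: (3,2,3) (3,2,4) (4,2,3) (4,2,4) — 4.
G=3: (3,2,3) (3,2,4) (4,2,3) (4,2,4) — 4.
G=4: (3,2,3) (3,2,4) (4,2,3) (4,2,4) — 4.
Summing: 4 + 4 + 4 + 4 = 16.

16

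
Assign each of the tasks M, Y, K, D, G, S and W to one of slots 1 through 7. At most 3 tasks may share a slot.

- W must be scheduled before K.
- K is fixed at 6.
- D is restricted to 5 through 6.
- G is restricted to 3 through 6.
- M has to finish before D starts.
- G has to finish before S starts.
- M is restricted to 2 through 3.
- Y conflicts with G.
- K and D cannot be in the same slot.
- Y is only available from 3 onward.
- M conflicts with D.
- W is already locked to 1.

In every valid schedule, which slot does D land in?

5

D's window is 5–6.
K is fixed at 6, and D can't share a slot with K.
So D must be 5.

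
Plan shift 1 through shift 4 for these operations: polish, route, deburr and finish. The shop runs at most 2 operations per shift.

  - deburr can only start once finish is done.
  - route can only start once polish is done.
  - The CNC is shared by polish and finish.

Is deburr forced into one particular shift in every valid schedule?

deburr can be shift 2 (e.g. deburr -> shift 2, polish -> shift 2, route -> shift 3, finish -> shift 1) or shift 3 (e.g. finish=shift 2, polish=shift 1, deburr=shift 3, route=shift 2).

No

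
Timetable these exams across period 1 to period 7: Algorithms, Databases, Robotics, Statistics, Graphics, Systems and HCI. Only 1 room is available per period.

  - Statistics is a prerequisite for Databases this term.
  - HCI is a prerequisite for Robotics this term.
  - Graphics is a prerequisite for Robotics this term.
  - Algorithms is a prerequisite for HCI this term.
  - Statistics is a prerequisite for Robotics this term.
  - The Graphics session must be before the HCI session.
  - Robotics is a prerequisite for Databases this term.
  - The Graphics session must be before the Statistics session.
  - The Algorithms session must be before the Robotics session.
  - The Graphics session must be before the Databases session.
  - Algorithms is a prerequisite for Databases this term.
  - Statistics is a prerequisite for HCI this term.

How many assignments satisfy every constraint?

Splitting on Algorithms: it can be period 1 (6), period 2 (6), period 3 (6), period 4 (3). Listing each branch's schedules as (Databases, Robotics, Statistics, Graphics, Systems, HCI) by period number:
Algorithms=period 1: (6,5,3,2,7,4) (7,5,3,2,6,4) (7,6,3,2,4,5) (7,6,3,2,5,4) (7,6,4,2,3,5) (7,6,4,3,2,5) — 6.
Algorithms=period 2: (6,5,3,1,7,4) (7,5,3,1,6,4) (7,6,3,1,4,5) (7,6,3,1,5,4) (7,6,4,1,3,5) (7,6,4,3,1,5) — 6.
Algorithms=period 3: (6,5,2,1,7,4) (7,5,2,1,6,4) (7,6,2,1,4,5) (7,6,2,1,5,4) (7,6,4,1,2,5) (7,6,4,2,1,5) — 6.
Algorithms=period 4: (7,6,2,1,3,5) (7,6,3,1,2,5) (7,6,3,2,1,5) — 3.
Summing: 6 + 6 + 6 + 3 = 21.

21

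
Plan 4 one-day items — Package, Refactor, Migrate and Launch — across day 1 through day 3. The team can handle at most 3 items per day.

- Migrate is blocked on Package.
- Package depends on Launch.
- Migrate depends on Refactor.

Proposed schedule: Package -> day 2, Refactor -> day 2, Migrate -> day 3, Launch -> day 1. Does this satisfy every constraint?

Yes, all constraints hold

Package depends on Launch — holds.
Migrate depends on Refactor — holds.
The team can handle at most 3 items per day — holds.
Migrate is blocked on Package — holds.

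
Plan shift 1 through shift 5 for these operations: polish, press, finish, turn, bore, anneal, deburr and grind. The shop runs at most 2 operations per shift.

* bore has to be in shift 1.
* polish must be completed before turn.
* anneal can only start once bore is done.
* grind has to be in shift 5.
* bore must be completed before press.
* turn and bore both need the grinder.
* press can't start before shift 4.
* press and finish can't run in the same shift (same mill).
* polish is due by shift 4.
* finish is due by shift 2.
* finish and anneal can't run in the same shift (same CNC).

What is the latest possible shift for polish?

shift 4

Polish's own window allows nothing later than shift 4.
polish at shift 4 is achievable: anneal in shift 2, press in shift 4, finish in shift 1, deburr in shift 2, turn in shift 5, bore in shift 1, grind in shift 5, polish in shift 4.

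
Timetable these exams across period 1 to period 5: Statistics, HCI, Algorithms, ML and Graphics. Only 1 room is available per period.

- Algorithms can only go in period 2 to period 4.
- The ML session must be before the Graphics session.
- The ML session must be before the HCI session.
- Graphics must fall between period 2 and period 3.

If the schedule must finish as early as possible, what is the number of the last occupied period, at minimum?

The precedence chain requires at least 2 distinct periods.
With at most 1 per period and 5 exams, at least 5 periods are needed.
5 works (last occupied period: period 5): for example Graphics in period 2; ML in period 1; HCI in period 4; Statistics in period 5; Algorithms in period 3.

period 5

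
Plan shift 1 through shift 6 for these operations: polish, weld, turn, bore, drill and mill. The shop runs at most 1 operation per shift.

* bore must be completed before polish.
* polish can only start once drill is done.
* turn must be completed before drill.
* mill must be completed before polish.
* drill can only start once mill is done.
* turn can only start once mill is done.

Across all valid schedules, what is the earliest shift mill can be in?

Downstream work caps mill at shift 3.
mill at shift 1 is achievable: bore=shift 4; drill=shift 3; weld=shift 6; polish=shift 5; mill=shift 1; turn=shift 2.

shift 1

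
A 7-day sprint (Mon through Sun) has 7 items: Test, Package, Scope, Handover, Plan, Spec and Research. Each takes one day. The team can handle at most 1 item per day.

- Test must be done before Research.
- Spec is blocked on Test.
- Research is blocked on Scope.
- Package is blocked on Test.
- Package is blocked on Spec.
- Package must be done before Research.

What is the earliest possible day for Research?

Precedence pushes Research to at least Thu.
Research at Fri is achievable: Spec=Tue; Package=Wed; Scope=Thu; Handover=Sat; Test=Mon; Plan=Sun; Research=Fri.
Nothing earlier works — the capacity limit rule out every day before Fri.

Fri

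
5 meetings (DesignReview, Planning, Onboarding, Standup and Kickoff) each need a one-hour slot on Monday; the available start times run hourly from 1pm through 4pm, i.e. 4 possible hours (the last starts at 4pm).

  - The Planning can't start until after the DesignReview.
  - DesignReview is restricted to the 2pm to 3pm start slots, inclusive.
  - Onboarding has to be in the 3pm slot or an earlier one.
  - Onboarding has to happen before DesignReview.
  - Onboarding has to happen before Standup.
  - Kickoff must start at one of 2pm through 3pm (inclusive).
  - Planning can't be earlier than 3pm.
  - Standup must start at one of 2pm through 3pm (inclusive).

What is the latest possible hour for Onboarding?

Onboarding's own window allows nothing later than 3pm; downstream work caps Onboarding at 2pm.
Onboarding at 2pm is achievable: Kickoff=2pm; Onboarding=2pm; Standup=3pm; DesignReview=3pm; Planning=4pm.

2pm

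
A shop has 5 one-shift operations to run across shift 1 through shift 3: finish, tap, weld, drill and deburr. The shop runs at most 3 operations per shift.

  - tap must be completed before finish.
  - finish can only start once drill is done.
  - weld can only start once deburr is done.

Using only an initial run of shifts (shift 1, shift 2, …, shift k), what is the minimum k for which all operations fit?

The precedence chain requires at least 2 distinct shifts.
With at most 3 per shift and 5 operations, at least 2 shifts are needed.
2 works (last occupied shift: shift 2): for example weld in shift 2; finish in shift 2; drill in shift 1; tap in shift 1; deburr in shift 1.

2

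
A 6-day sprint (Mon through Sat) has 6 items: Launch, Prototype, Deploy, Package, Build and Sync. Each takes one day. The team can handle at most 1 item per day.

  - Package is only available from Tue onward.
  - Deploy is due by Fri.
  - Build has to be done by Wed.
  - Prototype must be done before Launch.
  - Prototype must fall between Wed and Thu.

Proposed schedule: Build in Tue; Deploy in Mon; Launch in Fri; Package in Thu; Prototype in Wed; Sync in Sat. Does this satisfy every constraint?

Yes

Build has to be done by Wed — holds.
Prototype must be done before Launch — holds.
The team can handle at most 1 item per day — holds.
Deploy is due by Fri — holds.
Package is only available from Tue onward — holds.
Prototype must fall between Wed and Thu — holds.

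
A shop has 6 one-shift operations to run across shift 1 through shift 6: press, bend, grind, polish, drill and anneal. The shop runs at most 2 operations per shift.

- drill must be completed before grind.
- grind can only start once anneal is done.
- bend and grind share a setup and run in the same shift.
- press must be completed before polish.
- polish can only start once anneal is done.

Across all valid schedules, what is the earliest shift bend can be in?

shift 2

Bend must be in the same shift as grind, which can't be before shift 2, so bend is at least shift 2.
bend at shift 2 is achievable: polish -> shift 4, grind -> shift 2, anneal -> shift 1, drill -> shift 1, press -> shift 3, bend -> shift 2.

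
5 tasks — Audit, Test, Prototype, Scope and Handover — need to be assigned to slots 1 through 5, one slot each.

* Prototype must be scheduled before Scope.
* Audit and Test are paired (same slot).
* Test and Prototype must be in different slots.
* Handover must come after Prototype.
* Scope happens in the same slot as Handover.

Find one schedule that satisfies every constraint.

Test -> 2; Scope -> 2; Audit -> 2; Handover -> 2; Prototype -> 1

Checking: Prototype(1) before Handover(2); Prototype(1) before Scope(2); Test(2) != Prototype(1); Scope = Handover = 2; Audit = Test = 2.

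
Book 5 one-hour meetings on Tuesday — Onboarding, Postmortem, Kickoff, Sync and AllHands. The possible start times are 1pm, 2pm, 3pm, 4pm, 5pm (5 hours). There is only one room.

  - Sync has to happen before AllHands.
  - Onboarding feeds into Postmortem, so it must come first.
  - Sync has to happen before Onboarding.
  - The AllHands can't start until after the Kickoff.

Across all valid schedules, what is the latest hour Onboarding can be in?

Precedence pushes Onboarding to at least 2pm; downstream work caps Onboarding at 4pm.
Onboarding at 4pm is achievable: AllHands=3pm, Sync=1pm, Kickoff=2pm, Onboarding=4pm, Postmortem=5pm.

4pm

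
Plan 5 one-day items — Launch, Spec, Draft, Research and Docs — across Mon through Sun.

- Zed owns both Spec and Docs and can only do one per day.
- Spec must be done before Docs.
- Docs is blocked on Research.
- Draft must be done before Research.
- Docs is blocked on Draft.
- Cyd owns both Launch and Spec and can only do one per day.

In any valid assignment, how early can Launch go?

Mon

Launch at Mon is achievable: Spec -> Tue; Launch -> Mon; Draft -> Mon; Research -> Tue; Docs -> Wed.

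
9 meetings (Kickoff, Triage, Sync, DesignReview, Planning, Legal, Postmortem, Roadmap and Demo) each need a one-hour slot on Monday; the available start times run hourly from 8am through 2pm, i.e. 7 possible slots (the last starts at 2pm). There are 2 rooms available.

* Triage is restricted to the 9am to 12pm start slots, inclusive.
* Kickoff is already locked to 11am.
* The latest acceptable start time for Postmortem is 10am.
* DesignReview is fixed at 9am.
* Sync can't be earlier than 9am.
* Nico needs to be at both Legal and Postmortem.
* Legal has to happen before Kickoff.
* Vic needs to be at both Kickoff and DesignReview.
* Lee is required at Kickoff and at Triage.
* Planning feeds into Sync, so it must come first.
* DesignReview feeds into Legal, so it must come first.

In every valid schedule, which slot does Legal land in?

DesignReview is fixed at 9am and must come before Legal, so Legal is at least 10am.
Kickoff is fixed at 11am and must come after Legal, so Legal is at most 10am.
So Legal must be 10am.

10am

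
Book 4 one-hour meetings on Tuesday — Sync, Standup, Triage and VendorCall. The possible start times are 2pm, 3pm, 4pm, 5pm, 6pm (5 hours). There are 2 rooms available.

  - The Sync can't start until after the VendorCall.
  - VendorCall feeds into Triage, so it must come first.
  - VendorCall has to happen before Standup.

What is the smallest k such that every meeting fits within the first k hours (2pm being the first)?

The precedence chain requires at least 2 distinct hours.
With at most 2 per hour and 4 meetings, at least 2 hours are needed.
Could 2 hours be enough, i.e. nothing placed later than 3pm? No: Standup must come after VendorCall (at 2pm or later) → {3pm}; VendorCall must come before Standup (at 3pm or earlier) → {2pm}; Triage must come after VendorCall (at 2pm or later) → {3pm}; Sync must come after VendorCall (at 2pm or later) → {3pm}; that puts Sync, Standup and Triage all in 3pm — more than 2 per hour.
So 2 hours is not enough.
3 works (last occupied hour: 4pm): for example Triage=4pm; Standup=3pm; Sync=3pm; VendorCall=2pm.

3 hours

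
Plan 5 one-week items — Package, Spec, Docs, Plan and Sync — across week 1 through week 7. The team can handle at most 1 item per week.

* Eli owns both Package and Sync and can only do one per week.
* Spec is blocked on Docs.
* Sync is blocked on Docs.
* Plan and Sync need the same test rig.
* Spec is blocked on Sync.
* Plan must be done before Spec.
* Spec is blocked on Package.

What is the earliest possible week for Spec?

Precedence pushes Spec to at least week 3.
Spec at week 5 is achievable: Spec in week 5, Package in week 3, Plan in week 4, Sync in week 2, Docs in week 1.
Nothing earlier works — the conflict and capacity constraints rule out every week before week 5.

week 5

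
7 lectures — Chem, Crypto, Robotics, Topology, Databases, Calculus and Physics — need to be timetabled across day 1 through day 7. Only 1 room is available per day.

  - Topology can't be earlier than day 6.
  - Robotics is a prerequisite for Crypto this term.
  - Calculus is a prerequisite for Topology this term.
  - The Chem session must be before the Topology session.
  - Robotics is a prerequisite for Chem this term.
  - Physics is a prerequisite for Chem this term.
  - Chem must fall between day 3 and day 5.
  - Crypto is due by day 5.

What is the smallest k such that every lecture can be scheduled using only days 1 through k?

7

The precedence chain requires at least 3 distinct days.
With at most 1 per day and 7 lectures, at least 7 days are needed.
Topology can't be placed before day 6, so the schedule must run through at least day 6.
7 works (last occupied day: day 7): for example Physics -> day 2, Crypto -> day 4, Databases -> day 7, Robotics -> day 1, Chem -> day 3, Calculus -> day 5, Topology -> day 6.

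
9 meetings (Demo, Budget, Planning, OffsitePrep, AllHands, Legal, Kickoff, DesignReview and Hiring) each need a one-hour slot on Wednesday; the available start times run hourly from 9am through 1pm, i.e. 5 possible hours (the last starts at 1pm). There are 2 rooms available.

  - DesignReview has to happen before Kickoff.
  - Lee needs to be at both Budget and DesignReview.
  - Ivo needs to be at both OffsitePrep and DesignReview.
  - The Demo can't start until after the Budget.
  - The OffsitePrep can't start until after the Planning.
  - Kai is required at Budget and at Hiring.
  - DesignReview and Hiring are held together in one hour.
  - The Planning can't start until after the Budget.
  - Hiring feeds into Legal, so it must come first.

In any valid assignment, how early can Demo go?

Precedence pushes Demo to at least 10am.
Demo at 10am is achievable: Kickoff in 1pm; OffsitePrep in 11am; Hiring in 12pm; AllHands in 9am; Legal in 1pm; Planning in 10am; Demo in 10am; DesignReview in 12pm; Budget in 9am.

10am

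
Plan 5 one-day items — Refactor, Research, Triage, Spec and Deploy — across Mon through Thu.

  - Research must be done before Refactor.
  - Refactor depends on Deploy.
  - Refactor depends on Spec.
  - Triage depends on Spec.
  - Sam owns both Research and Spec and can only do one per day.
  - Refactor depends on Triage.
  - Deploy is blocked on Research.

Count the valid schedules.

4

Enumerating: Triage=Wed; Research=Mon; Refactor=Thu; Deploy=Tue; Spec=Tue | Triage in Wed; Spec in Tue; Refactor in Thu; Deploy in Wed; Research in Mon | Deploy in Wed; Spec in Mon; Triage in Tue; Research in Tue; Refactor in Thu | Refactor -> Thu; Research -> Tue; Triage -> Wed; Spec -> Mon; Deploy -> Wed.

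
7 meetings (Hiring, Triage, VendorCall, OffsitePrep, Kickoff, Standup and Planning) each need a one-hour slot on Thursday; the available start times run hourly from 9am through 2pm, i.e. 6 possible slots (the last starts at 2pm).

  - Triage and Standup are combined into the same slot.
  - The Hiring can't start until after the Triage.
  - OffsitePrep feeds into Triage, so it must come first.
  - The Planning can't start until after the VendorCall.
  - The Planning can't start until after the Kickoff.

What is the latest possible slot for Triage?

Precedence pushes Triage to at least 10am; downstream work caps Triage at 1pm.
Triage at 1pm is achievable: Kickoff -> 9am, Triage -> 1pm, Hiring -> 2pm, Standup -> 1pm, OffsitePrep -> 9am, Planning -> 10am, VendorCall -> 9am.

1pm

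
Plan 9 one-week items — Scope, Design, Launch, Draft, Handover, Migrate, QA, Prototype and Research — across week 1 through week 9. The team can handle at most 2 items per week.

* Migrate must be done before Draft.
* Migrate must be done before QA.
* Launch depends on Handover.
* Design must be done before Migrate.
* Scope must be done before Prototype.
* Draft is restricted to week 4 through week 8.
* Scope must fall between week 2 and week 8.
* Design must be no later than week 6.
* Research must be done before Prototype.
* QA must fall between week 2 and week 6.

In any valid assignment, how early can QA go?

QA is available from week 2; precedence pushes QA to at least week 3; QA's own window allows nothing later than week 6.
QA at week 3 is achievable: Migrate in week 2, Prototype in week 3, Draft in week 4, Research in week 1, Design in week 1, QA in week 3, Launch in week 5, Handover in week 4, Scope in week 2.

week 3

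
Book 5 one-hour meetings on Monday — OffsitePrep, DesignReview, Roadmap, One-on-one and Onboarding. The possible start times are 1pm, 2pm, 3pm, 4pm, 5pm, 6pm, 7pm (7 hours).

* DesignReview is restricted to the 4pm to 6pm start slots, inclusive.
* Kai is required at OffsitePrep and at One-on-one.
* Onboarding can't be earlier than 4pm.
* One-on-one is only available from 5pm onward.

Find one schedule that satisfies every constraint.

DesignReview=4pm, OffsitePrep=1pm, One-on-one=5pm, Onboarding=4pm, Roadmap=1pm

Checking: OffsitePrep(1pm) != One-on-one(5pm); One-on-one=5pm in [5pm,7pm]; Onboarding=4pm in [4pm,7pm]; DesignReview=4pm in [4pm,6pm].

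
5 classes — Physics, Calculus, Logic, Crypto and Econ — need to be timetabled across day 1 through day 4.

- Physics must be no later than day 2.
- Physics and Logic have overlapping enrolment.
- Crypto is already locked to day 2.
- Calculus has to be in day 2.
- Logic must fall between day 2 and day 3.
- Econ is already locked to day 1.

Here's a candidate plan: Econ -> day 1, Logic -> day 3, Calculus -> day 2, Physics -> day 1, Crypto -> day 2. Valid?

Calculus has to be in day 2 — holds.
Physics must be no later than day 2 — holds.
Crypto is already locked to day 2 — holds.
Econ is already locked to day 1 — holds.
Physics and Logic have overlapping enrolment — holds.
Logic must fall between day 2 and day 3 — holds.

Yes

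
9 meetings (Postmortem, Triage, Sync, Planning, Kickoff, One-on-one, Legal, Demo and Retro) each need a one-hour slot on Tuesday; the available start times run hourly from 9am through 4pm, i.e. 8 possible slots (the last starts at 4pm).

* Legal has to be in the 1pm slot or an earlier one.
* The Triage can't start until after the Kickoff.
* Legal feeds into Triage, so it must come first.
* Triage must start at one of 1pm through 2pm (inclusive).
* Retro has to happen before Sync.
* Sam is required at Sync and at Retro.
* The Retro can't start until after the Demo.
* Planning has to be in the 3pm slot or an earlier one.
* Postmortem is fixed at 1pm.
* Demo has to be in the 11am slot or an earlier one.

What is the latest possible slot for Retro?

3pm

Precedence pushes Retro to at least 10am; downstream work caps Retro at 3pm.
Retro at 3pm is achievable: Planning=9am, Kickoff=9am, Legal=9am, Postmortem=1pm, Triage=1pm, Demo=9am, Sync=4pm, Retro=3pm, One-on-one=9am.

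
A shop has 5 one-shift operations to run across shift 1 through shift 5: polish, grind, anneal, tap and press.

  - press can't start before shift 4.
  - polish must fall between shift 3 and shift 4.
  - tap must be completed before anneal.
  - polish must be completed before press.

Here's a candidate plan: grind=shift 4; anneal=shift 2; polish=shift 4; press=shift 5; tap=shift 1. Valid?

Yes

polish must be completed before press — holds.
tap must be completed before anneal — holds.
polish must fall between shift 3 and shift 4 — holds.
press can't start before shift 4 — holds.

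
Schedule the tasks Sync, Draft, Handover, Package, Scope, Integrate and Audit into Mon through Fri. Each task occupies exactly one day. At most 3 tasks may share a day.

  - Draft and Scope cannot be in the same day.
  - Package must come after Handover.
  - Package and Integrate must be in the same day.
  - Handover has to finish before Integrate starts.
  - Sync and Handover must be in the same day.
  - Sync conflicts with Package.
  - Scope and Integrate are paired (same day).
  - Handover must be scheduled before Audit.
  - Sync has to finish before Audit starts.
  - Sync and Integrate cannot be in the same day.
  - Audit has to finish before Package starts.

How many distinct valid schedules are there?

Splitting on Sync: it can be Mon (24), Tue (12), Wed (4). Listing each branch's schedules as (Draft, Handover, Package, Scope, Integrate, Audit):
Sync=Mon: (Mon,Mon,Wed,Wed,Wed,Tue) (Mon,Mon,Thu,Thu,Thu,Tue) (Mon,Mon,Thu,Thu,Thu,Wed) (Mon,Mon,Fri,Fri,Fri,Tue) (Mon,Mon,Fri,Fri,Fri,Wed) (Mon,Mon,Fri,Fri,Fri,Thu) (Tue,Mon,Wed,Wed,Wed,Tue) (Tue,Mon,Thu,Thu,Thu,Tue) (Tue,Mon,Thu,Thu,Thu,Wed) (Tue,Mon,Fri,Fri,Fri,Tue) (Tue,Mon,Fri,Fri,Fri,Wed) (Tue,Mon,Fri,Fri,Fri,Thu) (Wed,Mon,Thu,Thu,Thu,Tue) (Wed,Mon,Thu,Thu,Thu,Wed) (Wed,Mon,Fri,Fri,Fri,Tue) (Wed,Mon,Fri,Fri,Fri,Wed) (Wed,Mon,Fri,Fri,Fri,Thu) (Thu,Mon,Wed,Wed,Wed,Tue) (Thu,Mon,Fri,Fri,Fri,Tue) (Thu,Mon,Fri,Fri,Fri,Wed) (Thu,Mon,Fri,Fri,Fri,Thu) (Fri,Mon,Wed,Wed,Wed,Tue) (Fri,Mon,Thu,Thu,Thu,Tue) (Fri,Mon,Thu,Thu,Thu,Wed) — 24.
Sync=Tue: (Mon,Tue,Thu,Thu,Thu,Wed) (Mon,Tue,Fri,Fri,Fri,Wed) (Mon,Tue,Fri,Fri,Fri,Thu) (Tue,Tue,Thu,Thu,Thu,Wed) (Tue,Tue,Fri,Fri,Fri,Wed) (Tue,Tue,Fri,Fri,Fri,Thu) (Wed,Tue,Thu,Thu,Thu,Wed) (Wed,Tue,Fri,Fri,Fri,Wed) (Wed,Tue,Fri,Fri,Fri,Thu) (Thu,Tue,Fri,Fri,Fri,Wed) (Thu,Tue,Fri,Fri,Fri,Thu) (Fri,Tue,Thu,Thu,Thu,Wed) — 12.
Sync=Wed: (Mon,Wed,Fri,Fri,Fri,Thu) (Tue,Wed,Fri,Fri,Fri,Thu) (Wed,Wed,Fri,Fri,Fri,Thu) (Thu,Wed,Fri,Fri,Fri,Thu) — 4.
Summing: 24 + 12 + 4 = 40.

40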